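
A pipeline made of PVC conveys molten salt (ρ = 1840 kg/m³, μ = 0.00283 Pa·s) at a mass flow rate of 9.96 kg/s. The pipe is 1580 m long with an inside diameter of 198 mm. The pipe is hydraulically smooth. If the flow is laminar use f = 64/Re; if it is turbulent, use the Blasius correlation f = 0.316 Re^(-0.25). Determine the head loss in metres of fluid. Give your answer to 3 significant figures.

h_f ≈ 0.324 m

A = πD²/4 = π(0.198)²/4 = 0.03079 m²; mean velocity V = ṁ/(ρA) = 9.96/(1840 · 0.03079) = 0.1758 m/s.
Reynolds number Re = ρVD/μ = 1840 · 0.1758 · 0.198 / 0.00283 = 2.263e+04.
Re > 4000 → turbulent. Smooth-pipe (Blasius): f = 0.316 Re^(-0.25) = 0.316/(2.263e+04)^0.25 = 0.02576.
Darcy-Weisbach: ΔP = f(L/D)(ρV²/2) = 0.02576·(1580/0.198)·(1840·0.1758²/2) = 0.02576·7980·28.43 = 5846 Pa.
Head loss h_f = ΔP/(ρg) = 5846/(1840·9.81) = 0.324 m.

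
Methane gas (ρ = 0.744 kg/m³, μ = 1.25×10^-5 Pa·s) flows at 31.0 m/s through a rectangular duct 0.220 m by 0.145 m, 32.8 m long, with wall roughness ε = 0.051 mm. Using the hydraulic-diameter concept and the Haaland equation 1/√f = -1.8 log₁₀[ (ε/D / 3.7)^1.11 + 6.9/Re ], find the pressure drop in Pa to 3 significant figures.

Hydraulic diameter D_h = 4A/P = 4·(0.22·0.145)/(2·(0.22+0.145)) = 0.1276/0.73 = 0.1748 m.
Re = ρVD_h/μ = 0.744·31·0.1748/1.25e-05 = 3.225e+05.
ε/D_h = 5.1e-05/0.1748 = 0.000292; Haaland gives 1/√f = -1.8 log₁₀[2.79e-05+2.14e-05] = 7.753, so f = 0.01664.
ΔP = f(L/D_h)(ρV²/2) = 0.01664·32.8/0.1748·357.5 = 1116 Pa.

ΔP ≈ 1120 Pa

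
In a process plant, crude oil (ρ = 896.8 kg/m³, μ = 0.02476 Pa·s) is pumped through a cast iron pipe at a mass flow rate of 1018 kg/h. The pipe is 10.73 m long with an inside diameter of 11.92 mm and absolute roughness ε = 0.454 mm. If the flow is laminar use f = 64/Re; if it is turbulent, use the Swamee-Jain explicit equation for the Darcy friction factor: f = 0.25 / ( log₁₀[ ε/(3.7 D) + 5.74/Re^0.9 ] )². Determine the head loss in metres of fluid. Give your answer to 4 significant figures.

ṁ = 1018 kg/h = 1018/3600 = 0.2828 kg/s.
A = πD²/4 = π(0.01192)²/4 = 0.0001116 m²; mean velocity V = ṁ/(ρA) = 0.2828/(896.8 · 0.0001116) = 2.826 m/s.
Reynolds number Re = ρVD/μ = 896.8 · 2.826 · 0.01192 / 0.0248 = 1220.
Re < 2300 → laminar flow, so f = 64/Re = 64/1220 = 0.05246 (the turbulent correlation is not needed).
Darcy-Weisbach: ΔP = f(L/D)(ρV²/2) = 0.05246·(10.73/0.01192)·(896.8·2.826²/2) = 0.05246·900.2·3580 = 1.691e+05 Pa.
Head loss h_f = ΔP/(ρg) = 1.691e+05/(896.8·9.81) = 19.22 m.

h_f ≈ 19.22 m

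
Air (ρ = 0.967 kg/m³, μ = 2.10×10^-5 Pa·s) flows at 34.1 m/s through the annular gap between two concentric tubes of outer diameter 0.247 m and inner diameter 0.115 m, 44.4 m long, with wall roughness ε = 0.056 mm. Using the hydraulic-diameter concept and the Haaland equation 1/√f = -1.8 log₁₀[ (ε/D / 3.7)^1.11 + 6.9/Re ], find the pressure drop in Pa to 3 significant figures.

ΔP ≈ 3440 Pa

Hydraulic diameter D_h = 4A/P = D_o - D_i = 0.247 - 0.115 = 0.132 m.
Re = ρVD_h/μ = 0.967·34.1·0.132/2.1e-05 = 2.073e+05.
ε/D_h = 5.6e-05/0.132 = 0.000424; Haaland gives 1/√f = -1.8 log₁₀[4.23e-05+3.33e-05] = 7.419, so f = 0.01817.
ΔP = f(L/D_h)(ρV²/2) = 0.01817·44.4/0.132·562.2 = 3436 Pa.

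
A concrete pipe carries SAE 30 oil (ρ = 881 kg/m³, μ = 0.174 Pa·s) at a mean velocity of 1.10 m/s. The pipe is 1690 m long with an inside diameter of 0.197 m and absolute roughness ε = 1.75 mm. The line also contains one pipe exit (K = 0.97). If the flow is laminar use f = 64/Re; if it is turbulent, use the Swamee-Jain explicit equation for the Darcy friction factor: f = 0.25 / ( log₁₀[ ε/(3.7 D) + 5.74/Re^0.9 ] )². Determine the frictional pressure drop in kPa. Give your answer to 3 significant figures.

ΔP ≈ 267 kPa

Reynolds number Re = ρVD/μ = 881 · 1.1 · 0.197 / 0.174 = 1097.
Re < 2300 → laminar flow, so f = 64/Re = 64/1097 = 0.05833 (the turbulent correlation is not needed).
Total minor-loss coefficient ΣK = 1·0.97 = 0.97.
ΔP = [f·L/D + ΣK]·(ρV²/2) = [0.05833·1690/0.197 + 0.97]·(881·1.1²/2) = [500.4 + 0.97]·533 = 2.672e+05 Pa.
ΔP = 2.672e+05 Pa = 267 kPa.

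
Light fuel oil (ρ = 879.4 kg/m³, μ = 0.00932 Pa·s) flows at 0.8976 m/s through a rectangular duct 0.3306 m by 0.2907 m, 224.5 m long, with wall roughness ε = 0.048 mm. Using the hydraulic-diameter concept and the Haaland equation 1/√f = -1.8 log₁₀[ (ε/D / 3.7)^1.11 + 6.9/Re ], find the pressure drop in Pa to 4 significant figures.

ΔP ≈ 6270 Pa

Hydraulic diameter D_h = 4A/P = 4·(0.3306·0.2907)/(2·(0.3306+0.2907)) = 0.3844/1.243 = 0.3094 m.
Re = ρVD_h/μ = 879.4·0.8976·0.3094/0.00932 = 2.62e+04.
ε/D_h = 4.8e-05/0.3094 = 0.000155; Haaland gives 1/√f = -1.8 log₁₀[1.38e-05+0.000263] = 6.403, so f = 0.02439.
ΔP = f(L/D_h)(ρV²/2) = 0.02439·224.5/0.3094·354.3 = 6270 Pa.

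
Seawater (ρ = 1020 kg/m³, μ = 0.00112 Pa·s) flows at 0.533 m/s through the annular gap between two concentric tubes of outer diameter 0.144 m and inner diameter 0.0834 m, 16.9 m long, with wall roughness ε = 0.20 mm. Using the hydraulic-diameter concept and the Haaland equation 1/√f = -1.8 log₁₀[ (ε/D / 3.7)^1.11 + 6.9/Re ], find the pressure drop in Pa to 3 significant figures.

Hydraulic diameter D_h = 4A/P = D_o - D_i = 0.144 - 0.0834 = 0.0606 m.
Re = ρVD_h/μ = 1020·0.533·0.0606/0.00112 = 2.942e+04.
ε/D_h = 0.0002/0.0606 = 0.0033; Haaland gives 1/√f = -1.8 log₁₀[0.000412+0.000235] = 5.741, so f = 0.03034.
ΔP = f(L/D_h)(ρV²/2) = 0.03034·16.9/0.0606·144.9 = 1226 Pa.

ΔP ≈ 1230 Pa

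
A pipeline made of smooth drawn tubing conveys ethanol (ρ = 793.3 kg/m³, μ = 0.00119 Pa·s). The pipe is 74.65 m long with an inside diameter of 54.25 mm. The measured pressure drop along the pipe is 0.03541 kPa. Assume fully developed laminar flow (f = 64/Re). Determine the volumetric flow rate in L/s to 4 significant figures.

For laminar flow, f = 64/Re with Re = ρVD/μ, so Darcy-Weisbach reduces to ΔP = 32μLV/D². Solving for V: V = ΔP·D²/(32μL) = 35.41·(0.05425)²/(32·0.00119·74.65) = 0.03666 m/s.
Check: Re = ρVD/μ = 793.3·0.03666·0.05425/0.00119 = 1326 < 2300, so the laminar assumption holds.
Q = V·A = 0.03666·(π/4·0.05425²) = 8.474e-05 m³/s = 0.08474 L/s.

Q ≈ 0.08474 L/s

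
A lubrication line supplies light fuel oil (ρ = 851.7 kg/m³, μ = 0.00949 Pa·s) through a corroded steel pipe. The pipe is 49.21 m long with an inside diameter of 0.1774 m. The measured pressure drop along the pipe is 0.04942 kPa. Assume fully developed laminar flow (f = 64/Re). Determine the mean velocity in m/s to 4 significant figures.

V ≈ 0.1041 m/s

For laminar flow, f = 64/Re with Re = ρVD/μ, so Darcy-Weisbach reduces to ΔP = 32μLV/D². Solving for V: V = ΔP·D²/(32μL) = 49.42·(0.1774)²/(32·0.00949·49.21) = 0.1041 m/s.
Check: Re = ρVD/μ = 851.7·0.1041·0.1774/0.00949 = 1657 < 2300, so the laminar assumption holds.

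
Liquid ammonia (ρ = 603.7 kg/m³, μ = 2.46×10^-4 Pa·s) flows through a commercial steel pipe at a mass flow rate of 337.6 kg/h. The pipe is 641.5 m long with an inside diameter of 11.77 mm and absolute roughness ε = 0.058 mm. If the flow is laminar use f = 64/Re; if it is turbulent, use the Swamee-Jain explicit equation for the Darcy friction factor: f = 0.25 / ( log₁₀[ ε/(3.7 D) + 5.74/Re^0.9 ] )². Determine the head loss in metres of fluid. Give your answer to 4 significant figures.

ṁ = 337.6 kg/h = 337.6/3600 = 0.09378 kg/s.
A = πD²/4 = π(0.01177)²/4 = 0.0001088 m²; mean velocity V = ṁ/(ρA) = 0.09378/(603.7 · 0.0001088) = 1.428 m/s.
Reynolds number Re = ρVD/μ = 603.7 · 1.428 · 0.01177 / 0.000246 = 4.124e+04.
Re > 4000 → turbulent. Relative roughness ε/D = 5.8e-05/0.01177 = 0.00493. Swamee-Jain: f = 0.25/(log₁₀[0.00493/3.7 + 5.74/4.124e+04^0.9])² = 0.25/(log₁₀[0.00133 + 0.000403])² = 0.25/(-2.761)² = 0.0328.
Darcy-Weisbach: ΔP = f(L/D)(ρV²/2) = 0.0328·(641.5/0.01177)·(603.7·1.428²/2) = 0.0328·5.45e+04·615.3 = 1.1e+06 Pa.
Head loss h_f = ΔP/(ρg) = 1.1e+06/(603.7·9.81) = 185.7 m.

h_f ≈ 185.7 m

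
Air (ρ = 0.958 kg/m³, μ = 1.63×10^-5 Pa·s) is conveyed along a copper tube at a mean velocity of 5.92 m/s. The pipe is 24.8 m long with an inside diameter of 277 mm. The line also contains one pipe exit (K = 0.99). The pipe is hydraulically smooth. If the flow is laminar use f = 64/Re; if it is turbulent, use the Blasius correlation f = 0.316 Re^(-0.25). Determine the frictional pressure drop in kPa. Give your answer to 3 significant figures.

Reynolds number Re = ρVD/μ = 0.958 · 5.92 · 0.277 / 1.63e-05 = 9.638e+04.
Re > 4000 → turbulent. Smooth-pipe (Blasius): f = 0.316 Re^(-0.25) = 0.316/(9.638e+04)^0.25 = 0.01793.
Total minor-loss coefficient ΣK = 1·0.99 = 0.99.
ΔP = [f·L/D + ΣK]·(ρV²/2) = [0.01793·24.8/0.277 + 0.99]·(0.958·5.92²/2) = [1.606 + 0.99]·16.79 = 43.57 Pa.
ΔP = 43.57 Pa = 0.0436 kPa.

ΔP ≈ 0.0436 kPa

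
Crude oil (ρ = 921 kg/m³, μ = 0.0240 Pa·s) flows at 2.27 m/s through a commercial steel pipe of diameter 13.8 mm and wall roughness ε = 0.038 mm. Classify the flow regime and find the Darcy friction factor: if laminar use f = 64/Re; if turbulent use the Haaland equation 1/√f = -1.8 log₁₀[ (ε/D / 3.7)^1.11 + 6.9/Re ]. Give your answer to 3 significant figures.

Re = ρVD/μ = 921·2.27·0.0138/0.024 = 1202.
Re < 2300 → laminar, so f = 64/Re = 0.05324 (roughness is irrelevant in laminar flow).

f ≈ 0.0532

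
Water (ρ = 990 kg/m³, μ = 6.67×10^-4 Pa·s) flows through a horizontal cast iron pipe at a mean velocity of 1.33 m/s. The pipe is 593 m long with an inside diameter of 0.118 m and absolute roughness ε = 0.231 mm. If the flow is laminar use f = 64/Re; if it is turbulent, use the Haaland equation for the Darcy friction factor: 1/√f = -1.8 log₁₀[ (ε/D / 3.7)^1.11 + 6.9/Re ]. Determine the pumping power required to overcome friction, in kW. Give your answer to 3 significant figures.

P ≈ 1.54 kW

Reynolds number Re = ρVD/μ = 990 · 1.33 · 0.118 / 0.000667 = 2.329e+05.
Re > 4000 → turbulent. Relative roughness ε/D = 0.000231/0.118 = 0.00196. Haaland: 1/√f = -1.8 log₁₀[(0.00196/3.7)^1.11 + 6.9/2.329e+05] = -1.8 log₁₀[0.000231 + 2.96e-05] = 6.452, so f = 0.02402.
Darcy-Weisbach: ΔP = f(L/D)(ρV²/2) = 0.02402·(593/0.118)·(990·1.33²/2) = 0.02402·5025·875.6 = 1.057e+05 Pa.
Q = V·A = 1.33·0.01094 = 0.01454 m³/s.
Pumping power P = QΔP = 0.01454·1.057e+05 = 1537 W = 1.54 kW.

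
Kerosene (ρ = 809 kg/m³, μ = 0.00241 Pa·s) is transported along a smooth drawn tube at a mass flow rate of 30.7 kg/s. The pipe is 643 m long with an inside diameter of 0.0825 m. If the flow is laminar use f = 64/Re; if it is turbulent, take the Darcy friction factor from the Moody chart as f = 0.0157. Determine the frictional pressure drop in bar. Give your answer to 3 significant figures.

ΔP ≈ 24.9 bar

A = πD²/4 = π(0.0825)²/4 = 0.005346 m²; mean velocity V = ṁ/(ρA) = 30.7/(809 · 0.005346) = 7.099 m/s.
Reynolds number Re = ρVD/μ = 809 · 7.099 · 0.0825 / 0.00241 = 1.966e+05.
Re > 4000 → turbulent; use the Moody-chart value f = 0.0157.
Darcy-Weisbach: ΔP = f(L/D)(ρV²/2) = 0.0157·(643/0.0825)·(809·7.099²/2) = 0.0157·7794·2.038e+04 = 2.494e+06 Pa.
ΔP = 2.494e+06 Pa = 24.9 bar.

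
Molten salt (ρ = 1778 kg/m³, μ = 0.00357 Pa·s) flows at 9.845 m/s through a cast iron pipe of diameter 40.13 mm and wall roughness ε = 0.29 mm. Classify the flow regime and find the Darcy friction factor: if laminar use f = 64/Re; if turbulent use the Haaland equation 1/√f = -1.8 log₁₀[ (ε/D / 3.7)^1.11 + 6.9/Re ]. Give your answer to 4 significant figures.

Re = ρVD/μ = 1778·9.845·0.04013/0.00357 = 1.968e+05.
Re > 4000 → turbulent. ε/D = 0.00029/0.04013 = 0.00723; Haaland: 1/√f = -1.8 log₁₀[0.000983 + 3.51e-05] = 5.386, so f = 0.03448.

f ≈ 0.03448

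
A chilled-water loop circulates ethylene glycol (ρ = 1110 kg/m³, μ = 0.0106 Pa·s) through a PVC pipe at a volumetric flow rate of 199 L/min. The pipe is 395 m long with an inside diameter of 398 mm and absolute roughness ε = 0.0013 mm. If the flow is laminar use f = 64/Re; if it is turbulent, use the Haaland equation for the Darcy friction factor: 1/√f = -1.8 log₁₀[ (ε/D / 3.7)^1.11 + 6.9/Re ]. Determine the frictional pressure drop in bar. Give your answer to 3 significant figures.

Q = 199 L/min = 199/60000 = 0.003317 m³/s.
Cross-sectional area A = πD²/4 = π(0.398)²/4 = 0.1244 m²; mean velocity V = Q/A = 0.003317/0.1244 = 0.02666 m/s.
Reynolds number Re = ρVD/μ = 1110 · 0.02666 · 0.398 / 0.0106 = 1111.
Re < 2300 → laminar flow, so f = 64/Re = 64/1111 = 0.0576 (the turbulent correlation is not needed).
Darcy-Weisbach: ΔP = f(L/D)(ρV²/2) = 0.0576·(395/0.398)·(1110·0.02666²/2) = 0.0576·992.5·0.3944 = 22.55 Pa.
ΔP = 22.55 Pa = 2.25×10^-4 bar.

ΔP ≈ 2.25×10^-4 bar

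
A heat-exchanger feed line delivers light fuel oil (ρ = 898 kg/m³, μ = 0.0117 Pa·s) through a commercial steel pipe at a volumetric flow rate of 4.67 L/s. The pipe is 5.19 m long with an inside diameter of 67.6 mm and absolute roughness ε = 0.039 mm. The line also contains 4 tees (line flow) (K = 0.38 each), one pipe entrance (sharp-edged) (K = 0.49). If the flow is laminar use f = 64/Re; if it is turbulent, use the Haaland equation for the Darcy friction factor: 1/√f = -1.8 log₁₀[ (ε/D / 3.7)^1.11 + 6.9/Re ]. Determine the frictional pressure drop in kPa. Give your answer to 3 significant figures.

Q = 4.67 L/s = 4.67/1000 = 0.00467 m³/s.
Cross-sectional area A = πD²/4 = π(0.0676)²/4 = 0.003589 m²; mean velocity V = Q/A = 0.00467/0.003589 = 1.301 m/s.
Reynolds number Re = ρVD/μ = 898 · 1.301 · 0.0676 / 0.0117 = 6751.
Re > 4000 → turbulent. Relative roughness ε/D = 3.9e-05/0.0676 = 0.000577. Haaland: 1/√f = -1.8 log₁₀[(0.000577/3.7)^1.11 + 6.9/6751] = -1.8 log₁₀[5.94e-05 + 0.00102] = 5.339, so f = 0.03509.
Total minor-loss coefficient ΣK = 4·0.38 + 1·0.49 = 2.01.
ΔP = [f·L/D + ΣK]·(ρV²/2) = [0.03509·5.19/0.0676 + 2.01]·(898·1.301²/2) = [2.694 + 2.01]·760.2 = 3576 Pa.
ΔP = 3576 Pa = 3.58 kPa.

ΔP ≈ 3.58 kPa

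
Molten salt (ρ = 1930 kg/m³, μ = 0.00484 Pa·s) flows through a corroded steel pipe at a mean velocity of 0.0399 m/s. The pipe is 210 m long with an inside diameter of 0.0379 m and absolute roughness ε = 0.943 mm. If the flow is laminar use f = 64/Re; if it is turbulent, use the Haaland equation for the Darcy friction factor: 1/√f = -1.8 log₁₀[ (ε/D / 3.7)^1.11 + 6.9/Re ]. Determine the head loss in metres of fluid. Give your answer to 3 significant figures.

Reynolds number Re = ρVD/μ = 1930 · 0.0399 · 0.0379 / 0.00484 = 603.
Re < 2300 → laminar flow, so f = 64/Re = 64/603 = 0.1061 (the turbulent correlation is not needed).
Darcy-Weisbach: ΔP = f(L/D)(ρV²/2) = 0.1061·(210/0.0379)·(1930·0.0399²/2) = 0.1061·5541·1.536 = 903.5 Pa.
Head loss h_f = ΔP/(ρg) = 903.5/(1930·9.81) = 0.0477 m.

h_f ≈ 0.0477 m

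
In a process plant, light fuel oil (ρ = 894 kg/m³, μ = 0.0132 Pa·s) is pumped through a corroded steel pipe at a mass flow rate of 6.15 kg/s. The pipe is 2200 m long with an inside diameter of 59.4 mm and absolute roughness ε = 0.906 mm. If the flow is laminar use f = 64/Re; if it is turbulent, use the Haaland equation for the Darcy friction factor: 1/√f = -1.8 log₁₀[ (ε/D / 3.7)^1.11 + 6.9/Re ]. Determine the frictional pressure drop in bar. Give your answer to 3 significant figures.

ΔP ≈ 49.2 bar

A = πD²/4 = π(0.0594)²/4 = 0.002771 m²; mean velocity V = ṁ/(ρA) = 6.15/(894 · 0.002771) = 2.482 m/s.
Reynolds number Re = ρVD/μ = 894 · 2.482 · 0.0594 / 0.0132 = 9987.
Re > 4000 → turbulent. Relative roughness ε/D = 0.000906/0.0594 = 0.0153. Haaland: 1/√f = -1.8 log₁₀[(0.0153/3.7)^1.11 + 6.9/9987] = -1.8 log₁₀[0.00225 + 0.000691] = 4.556, so f = 0.04818.
Darcy-Weisbach: ΔP = f(L/D)(ρV²/2) = 0.04818·(2200/0.0594)·(894·2.482²/2) = 0.04818·3.704e+04·2755 = 4.915e+06 Pa.
ΔP = 4.915e+06 Pa = 49.2 bar.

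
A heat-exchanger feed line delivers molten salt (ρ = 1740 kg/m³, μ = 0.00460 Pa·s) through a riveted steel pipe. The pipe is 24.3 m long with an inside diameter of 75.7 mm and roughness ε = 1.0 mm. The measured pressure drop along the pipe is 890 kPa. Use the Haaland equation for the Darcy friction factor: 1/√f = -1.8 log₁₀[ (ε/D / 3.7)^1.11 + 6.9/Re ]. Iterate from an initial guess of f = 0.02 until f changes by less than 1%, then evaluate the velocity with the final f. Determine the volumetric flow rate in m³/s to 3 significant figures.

Rearranging Darcy-Weisbach: V = √(2·ΔP·D/(f·L·ρ)). With ε/D = 0.001/0.0757 = 0.0132, iterate starting from f = 0.02:
  f = 0.02 → V = √(2·8.9e+05·0.0757/(0.02·24.3·1740)) = 12.62 m/s; Re = ρVD/μ = 3.615e+05; f → 0.04196
  f = 0.04196 → V = 8.715 m/s; Re = 2.496e+05; f → 0.04202
Converged (Δf/f < 1%). With the final f = 0.04202: V = √(2·8.9e+05·0.0757/(0.04202·24.3·1740)) = 8.709 m/s.
Q = V·A = 8.709·(π/4·0.0757²) = 0.0392 m³/s = 0.0392 m³/s.

Q ≈ 0.0392 m³/s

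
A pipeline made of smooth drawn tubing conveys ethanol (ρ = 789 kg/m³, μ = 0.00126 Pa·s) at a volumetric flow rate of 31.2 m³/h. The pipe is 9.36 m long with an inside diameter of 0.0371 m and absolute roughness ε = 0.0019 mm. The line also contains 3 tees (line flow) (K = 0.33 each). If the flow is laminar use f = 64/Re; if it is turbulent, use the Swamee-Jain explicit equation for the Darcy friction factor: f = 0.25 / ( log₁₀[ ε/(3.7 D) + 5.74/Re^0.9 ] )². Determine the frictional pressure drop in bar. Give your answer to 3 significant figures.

ΔP ≈ 1.29 bar

Q = 31.2 m³/h = 31.2/3600 = 0.008667 m³/s.
Cross-sectional area A = πD²/4 = π(0.0371)²/4 = 0.001081 m²; mean velocity V = Q/A = 0.008667/0.001081 = 8.017 m/s.
Reynolds number Re = ρVD/μ = 789 · 8.017 · 0.0371 / 0.00126 = 1.862e+05.
Re > 4000 → turbulent. Relative roughness ε/D = 1.9e-06/0.0371 = 5.12e-05. Swamee-Jain: f = 0.25/(log₁₀[5.12e-05/3.7 + 5.74/1.862e+05^0.9])² = 0.25/(log₁₀[1.38e-05 + 0.000104])² = 0.25/(-3.93)² = 0.01619.
Total minor-loss coefficient ΣK = 3·0.33 = 0.99.
ΔP = [f·L/D + ΣK]·(ρV²/2) = [0.01619·9.36/0.0371 + 0.99]·(789·8.017²/2) = [4.084 + 0.99]·2.536e+04 = 1.287e+05 Pa.
ΔP = 1.287e+05 Pa = 1.29 bar.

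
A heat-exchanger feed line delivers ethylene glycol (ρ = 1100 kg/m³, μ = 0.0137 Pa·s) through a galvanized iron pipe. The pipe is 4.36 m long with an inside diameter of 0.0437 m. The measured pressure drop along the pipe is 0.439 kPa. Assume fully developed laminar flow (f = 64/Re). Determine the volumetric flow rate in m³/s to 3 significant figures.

For laminar flow, f = 64/Re with Re = ρVD/μ, so Darcy-Weisbach reduces to ΔP = 32μLV/D². Solving for V: V = ΔP·D²/(32μL) = 439·(0.0437)²/(32·0.0137·4.36) = 0.4386 m/s.
Check: Re = ρVD/μ = 1100·0.4386·0.0437/0.0137 = 1539 < 2300, so the laminar assumption holds.
Q = V·A = 0.4386·(π/4·0.0437²) = 0.0006578 m³/s = 6.58×10^-4 m³/s.

Q ≈ 6.58×10^-4 m³/s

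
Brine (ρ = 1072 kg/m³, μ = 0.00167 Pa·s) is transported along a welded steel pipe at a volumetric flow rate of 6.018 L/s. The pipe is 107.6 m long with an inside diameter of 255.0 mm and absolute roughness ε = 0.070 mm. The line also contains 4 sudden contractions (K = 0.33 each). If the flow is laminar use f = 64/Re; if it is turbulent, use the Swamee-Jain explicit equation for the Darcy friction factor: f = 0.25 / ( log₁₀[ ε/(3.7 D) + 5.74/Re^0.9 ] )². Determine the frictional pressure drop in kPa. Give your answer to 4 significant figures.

Q = 6.018 L/s = 6.018/1000 = 0.006018 m³/s.
Cross-sectional area A = πD²/4 = π(0.255)²/4 = 0.05107 m²; mean velocity V = Q/A = 0.006018/0.05107 = 0.1178 m/s.
Reynolds number Re = ρVD/μ = 1072 · 0.1178 · 0.255 / 0.00167 = 1.929e+04.
Re > 4000 → turbulent. Relative roughness ε/D = 7e-05/0.255 = 0.000275. Swamee-Jain: f = 0.25/(log₁₀[0.000275/3.7 + 5.74/1.929e+04^0.9])² = 0.25/(log₁₀[7.42e-05 + 0.000798])² = 0.25/(-3.059)² = 0.02671.
Total minor-loss coefficient ΣK = 4·0.33 = 1.32.
ΔP = [f·L/D + ΣK]·(ρV²/2) = [0.02671·107.6/0.255 + 1.32]·(1072·0.1178²/2) = [11.27 + 1.32]·7.443 = 93.71 Pa.
ΔP = 93.71 Pa = 0.09371 kPa.

ΔP ≈ 0.09371 kPa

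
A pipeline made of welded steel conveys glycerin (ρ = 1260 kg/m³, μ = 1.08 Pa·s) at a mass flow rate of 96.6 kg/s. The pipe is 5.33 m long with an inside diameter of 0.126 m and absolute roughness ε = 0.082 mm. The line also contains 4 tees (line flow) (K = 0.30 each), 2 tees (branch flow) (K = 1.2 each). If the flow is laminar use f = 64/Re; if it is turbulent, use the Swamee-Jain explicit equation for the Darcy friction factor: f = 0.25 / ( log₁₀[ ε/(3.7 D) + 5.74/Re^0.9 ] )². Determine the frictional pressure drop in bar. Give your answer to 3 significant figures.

ΔP ≈ 1.57 bar

A = πD²/4 = π(0.126)²/4 = 0.01247 m²; mean velocity V = ṁ/(ρA) = 96.6/(1260 · 0.01247) = 6.149 m/s.
Reynolds number Re = ρVD/μ = 1260 · 6.149 · 0.126 / 1.08 = 903.8.
Re < 2300 → laminar flow, so f = 64/Re = 64/903.8 = 0.07081 (the turbulent correlation is not needed).
Total minor-loss coefficient ΣK = 4·0.3 + 2·1.2 = 3.6.
ΔP = [f·L/D + ΣK]·(ρV²/2) = [0.07081·5.33/0.126 + 3.6]·(1260·6.149²/2) = [2.995 + 3.6]·2.382e+04 = 1.571e+05 Pa.
ΔP = 1.571e+05 Pa = 1.57 bar.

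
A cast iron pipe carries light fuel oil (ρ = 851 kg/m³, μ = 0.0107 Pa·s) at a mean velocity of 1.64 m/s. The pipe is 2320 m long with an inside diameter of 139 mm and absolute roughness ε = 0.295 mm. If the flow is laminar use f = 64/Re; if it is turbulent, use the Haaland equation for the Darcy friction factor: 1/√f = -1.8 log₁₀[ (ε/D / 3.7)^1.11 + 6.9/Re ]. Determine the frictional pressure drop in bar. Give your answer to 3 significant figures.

ΔP ≈ 5.76 bar

Reynolds number Re = ρVD/μ = 851 · 1.64 · 0.139 / 0.0107 = 1.813e+04.
Re > 4000 → turbulent. Relative roughness ε/D = 0.000295/0.139 = 0.00212. Haaland: 1/√f = -1.8 log₁₀[(0.00212/3.7)^1.11 + 6.9/1.813e+04] = -1.8 log₁₀[0.000252 + 0.000381] = 5.758, so f = 0.03017.
Darcy-Weisbach: ΔP = f(L/D)(ρV²/2) = 0.03017·(2320/0.139)·(851·1.64²/2) = 0.03017·1.669e+04·1144 = 5.762e+05 Pa.
ΔP = 5.762e+05 Pa = 5.76 bar.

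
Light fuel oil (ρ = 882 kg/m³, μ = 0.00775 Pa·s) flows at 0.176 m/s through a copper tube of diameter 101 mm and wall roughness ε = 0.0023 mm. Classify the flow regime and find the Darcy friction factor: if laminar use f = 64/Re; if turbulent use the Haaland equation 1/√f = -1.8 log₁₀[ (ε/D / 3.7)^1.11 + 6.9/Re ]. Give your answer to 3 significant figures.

Re = ρVD/μ = 882·0.176·0.101/0.00775 = 2023.
Re < 2300 → laminar, so f = 64/Re = 0.03164 (roughness is irrelevant in laminar flow).

f ≈ 0.0316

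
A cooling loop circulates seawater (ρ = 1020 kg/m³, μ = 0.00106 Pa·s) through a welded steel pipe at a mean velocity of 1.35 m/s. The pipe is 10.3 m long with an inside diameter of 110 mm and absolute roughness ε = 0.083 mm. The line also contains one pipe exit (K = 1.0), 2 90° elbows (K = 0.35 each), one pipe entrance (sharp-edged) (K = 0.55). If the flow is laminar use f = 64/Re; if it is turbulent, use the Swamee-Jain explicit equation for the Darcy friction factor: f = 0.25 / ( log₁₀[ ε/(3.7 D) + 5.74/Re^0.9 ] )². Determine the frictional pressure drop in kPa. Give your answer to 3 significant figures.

Reynolds number Re = ρVD/μ = 1020 · 1.35 · 0.11 / 0.00106 = 1.429e+05.
Re > 4000 → turbulent. Relative roughness ε/D = 8.3e-05/0.11 = 0.000755. Swamee-Jain: f = 0.25/(log₁₀[0.000755/3.7 + 5.74/1.429e+05^0.9])² = 0.25/(log₁₀[0.000204 + 0.000132])² = 0.25/(-3.474)² = 0.02071.
Total minor-loss coefficient ΣK = 1·1 + 2·0.35 + 1·0.55 = 2.25.
ΔP = [f·L/D + ΣK]·(ρV²/2) = [0.02071·10.3/0.11 + 2.25]·(1020·1.35²/2) = [1.939 + 2.25]·929.5 = 3894 Pa.
ΔP = 3894 Pa = 3.89 kPa.

ΔP ≈ 3.89 kPa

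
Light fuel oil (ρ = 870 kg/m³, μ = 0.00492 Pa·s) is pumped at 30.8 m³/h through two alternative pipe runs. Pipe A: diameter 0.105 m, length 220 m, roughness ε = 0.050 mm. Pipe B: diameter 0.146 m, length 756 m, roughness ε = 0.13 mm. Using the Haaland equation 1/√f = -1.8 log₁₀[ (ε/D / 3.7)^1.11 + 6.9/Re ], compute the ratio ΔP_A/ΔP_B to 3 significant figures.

Pipe A: V = Q/A = 0.008556/0.008659 = 0.9881 m/s; Re = 1.835e+04; ε/D = 0.000476; Haaland → f = 0.02714; ΔP_A = f(L/D)(ρV²/2) = 2.415e+04 Pa.
Pipe B: V = Q/A = 0.008556/0.01674 = 0.511 m/s; Re = 1.319e+04; ε/D = 0.00089; Haaland → f = 0.02999; ΔP_B = f(L/D)(ρV²/2) = 1.764e+04 Pa.
ΔP_A/ΔP_B = 2.415e+04/1.764e+04 = 1.37.

ΔP_A/ΔP_B ≈ 1.37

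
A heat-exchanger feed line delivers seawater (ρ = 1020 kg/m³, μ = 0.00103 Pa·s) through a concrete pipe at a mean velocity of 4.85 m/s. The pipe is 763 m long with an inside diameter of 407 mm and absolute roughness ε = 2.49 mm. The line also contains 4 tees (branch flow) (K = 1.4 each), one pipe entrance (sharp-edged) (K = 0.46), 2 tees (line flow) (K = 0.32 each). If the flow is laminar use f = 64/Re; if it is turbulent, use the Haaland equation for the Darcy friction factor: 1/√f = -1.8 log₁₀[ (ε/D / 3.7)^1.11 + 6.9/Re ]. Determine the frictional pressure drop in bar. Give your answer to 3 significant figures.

ΔP ≈ 8.09 bar

Reynolds number Re = ρVD/μ = 1020 · 4.85 · 0.407 / 0.00103 = 1.955e+06.
Re > 4000 → turbulent. Relative roughness ε/D = 0.00249/0.407 = 0.00612. Haaland: 1/√f = -1.8 log₁₀[(0.00612/3.7)^1.11 + 6.9/1.955e+06] = -1.8 log₁₀[0.000817 + 3.53e-06] = 5.554, so f = 0.03242.
Total minor-loss coefficient ΣK = 4·1.4 + 1·0.46 + 2·0.32 = 6.7.
ΔP = [f·L/D + ΣK]·(ρV²/2) = [0.03242·763/0.407 + 6.7]·(1020·4.85²/2) = [60.77 + 6.7]·1.2e+04 = 8.094e+05 Pa.
ΔP = 8.094e+05 Pa = 8.09 bar.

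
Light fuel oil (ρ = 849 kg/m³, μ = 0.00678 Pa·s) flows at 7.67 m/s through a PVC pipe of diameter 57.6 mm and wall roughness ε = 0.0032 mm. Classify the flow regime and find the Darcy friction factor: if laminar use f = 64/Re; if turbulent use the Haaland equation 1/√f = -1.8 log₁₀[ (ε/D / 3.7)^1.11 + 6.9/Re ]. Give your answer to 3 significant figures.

f ≈ 0.0204

Re = ρVD/μ = 849·7.67·0.0576/0.00678 = 5.532e+04.
Re > 4000 → turbulent. ε/D = 3.2e-06/0.0576 = 5.56e-05; Haaland: 1/√f = -1.8 log₁₀[4.43e-06 + 0.000125] = 7, so f = 0.02041.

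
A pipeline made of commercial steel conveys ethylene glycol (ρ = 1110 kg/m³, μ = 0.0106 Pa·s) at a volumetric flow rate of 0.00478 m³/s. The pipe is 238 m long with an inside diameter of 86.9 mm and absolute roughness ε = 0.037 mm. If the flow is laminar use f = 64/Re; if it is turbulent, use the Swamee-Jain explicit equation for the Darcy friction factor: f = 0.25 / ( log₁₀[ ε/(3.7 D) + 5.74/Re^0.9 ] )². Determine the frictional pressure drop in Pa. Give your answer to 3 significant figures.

ΔP ≈ 34000 Pa

Cross-sectional area A = πD²/4 = π(0.0869)²/4 = 0.005931 m²; mean velocity V = Q/A = 0.00478/0.005931 = 0.8059 m/s.
Reynolds number Re = ρVD/μ = 1110 · 0.8059 · 0.0869 / 0.0106 = 7334.
Re > 4000 → turbulent. Relative roughness ε/D = 3.7e-05/0.0869 = 0.000426. Swamee-Jain: f = 0.25/(log₁₀[0.000426/3.7 + 5.74/7334^0.9])² = 0.25/(log₁₀[0.000115 + 0.00191])² = 0.25/(-2.694)² = 0.03444.
Darcy-Weisbach: ΔP = f(L/D)(ρV²/2) = 0.03444·(238/0.0869)·(1110·0.8059²/2) = 0.03444·2739·360.5 = 3.4e+04 Pa.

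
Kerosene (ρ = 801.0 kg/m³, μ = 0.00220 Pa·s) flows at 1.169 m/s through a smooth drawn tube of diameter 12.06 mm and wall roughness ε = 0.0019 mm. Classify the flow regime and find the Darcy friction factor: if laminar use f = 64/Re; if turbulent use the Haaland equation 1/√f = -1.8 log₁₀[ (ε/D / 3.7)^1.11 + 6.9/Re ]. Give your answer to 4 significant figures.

Re = ρVD/μ = 801·1.169·0.01206/0.0022 = 5133.
Re > 4000 → turbulent. ε/D = 1.9e-06/0.01206 = 0.000158; Haaland: 1/√f = -1.8 log₁₀[1.41e-05 + 0.00134] = 5.161, so f = 0.03755.

f ≈ 0.03755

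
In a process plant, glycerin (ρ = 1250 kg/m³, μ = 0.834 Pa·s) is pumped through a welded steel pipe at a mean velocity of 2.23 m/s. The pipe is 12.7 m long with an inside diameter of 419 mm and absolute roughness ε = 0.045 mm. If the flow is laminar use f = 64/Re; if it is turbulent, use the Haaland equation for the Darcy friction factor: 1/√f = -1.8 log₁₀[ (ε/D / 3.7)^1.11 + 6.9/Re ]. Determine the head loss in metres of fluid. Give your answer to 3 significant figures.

h_f ≈ 0.351 m

Reynolds number Re = ρVD/μ = 1250 · 2.23 · 0.419 / 0.834 = 1400.
Re < 2300 → laminar flow, so f = 64/Re = 64/1400 = 0.0457 (the turbulent correlation is not needed).
Darcy-Weisbach: ΔP = f(L/D)(ρV²/2) = 0.0457·(12.7/0.419)·(1250·2.23²/2) = 0.0457·30.31·3108 = 4305 Pa.
Head loss h_f = ΔP/(ρg) = 4305/(1250·9.81) = 0.351 m.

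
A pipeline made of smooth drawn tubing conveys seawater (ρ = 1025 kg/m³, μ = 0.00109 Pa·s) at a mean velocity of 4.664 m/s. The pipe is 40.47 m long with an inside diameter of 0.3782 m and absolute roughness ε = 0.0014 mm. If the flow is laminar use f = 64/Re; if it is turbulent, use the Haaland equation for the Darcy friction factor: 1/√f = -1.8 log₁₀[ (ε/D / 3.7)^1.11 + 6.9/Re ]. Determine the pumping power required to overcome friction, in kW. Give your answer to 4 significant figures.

P ≈ 6.718 kW

Reynolds number Re = ρVD/μ = 1025 · 4.664 · 0.3782 / 0.00109 = 1.659e+06.
Re > 4000 → turbulent. Relative roughness ε/D = 1.4e-06/0.3782 = 3.7e-06. Haaland: 1/√f = -1.8 log₁₀[(3.7e-06/3.7)^1.11 + 6.9/1.659e+06] = -1.8 log₁₀[2.19e-07 + 4.16e-06] = 9.646, so f = 0.01075.
Darcy-Weisbach: ΔP = f(L/D)(ρV²/2) = 0.01075·(40.47/0.3782)·(1025·4.664²/2) = 0.01075·107·1.115e+04 = 1.282e+04 Pa.
Q = V·A = 4.664·0.1123 = 0.524 m³/s.
Pumping power P = QΔP = 0.524·1.282e+04 = 6718.3 W = 6.718 kW.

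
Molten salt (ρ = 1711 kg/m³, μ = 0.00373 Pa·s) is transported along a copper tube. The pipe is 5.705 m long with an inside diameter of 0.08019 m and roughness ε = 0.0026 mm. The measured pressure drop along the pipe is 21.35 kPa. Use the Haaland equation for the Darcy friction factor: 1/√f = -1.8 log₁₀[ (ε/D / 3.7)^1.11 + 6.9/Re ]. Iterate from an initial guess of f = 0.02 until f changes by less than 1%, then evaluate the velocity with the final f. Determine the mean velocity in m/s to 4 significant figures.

Rearranging Darcy-Weisbach: V = √(2·ΔP·D/(f·L·ρ)). With ε/D = 2.6e-06/0.08019 = 3.24e-05, iterate starting from f = 0.02:
  f = 0.02 → V = √(2·2.135e+04·0.08019/(0.02·5.705·1711)) = 4.188 m/s; Re = ρVD/μ = 1.541e+05; f → 0.01649
  f = 0.01649 → V = 4.612 m/s; Re = 1.696e+05; f → 0.0162
  f = 0.0162 → V = 4.654 m/s; Re = 1.712e+05; f → 0.01617
Converged (Δf/f < 1%). With the final f = 0.01617: V = √(2·2.135e+04·0.08019/(0.01617·5.705·1711)) = 4.658 m/s.

V ≈ 4.658 m/s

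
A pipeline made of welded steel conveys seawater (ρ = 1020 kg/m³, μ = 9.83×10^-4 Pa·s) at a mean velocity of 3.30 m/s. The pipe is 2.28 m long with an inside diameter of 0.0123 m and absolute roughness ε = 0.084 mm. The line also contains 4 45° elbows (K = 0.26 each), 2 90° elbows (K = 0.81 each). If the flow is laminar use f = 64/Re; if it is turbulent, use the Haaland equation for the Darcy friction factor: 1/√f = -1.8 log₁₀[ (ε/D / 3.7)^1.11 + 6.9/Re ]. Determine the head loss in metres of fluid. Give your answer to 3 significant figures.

Reynolds number Re = ρVD/μ = 1020 · 3.3 · 0.0123 / 0.000983 = 4.212e+04.
Re > 4000 → turbulent. Relative roughness ε/D = 8.4e-05/0.0123 = 0.00683. Haaland: 1/√f = -1.8 log₁₀[(0.00683/3.7)^1.11 + 6.9/4.212e+04] = -1.8 log₁₀[0.000924 + 0.000164] = 5.335, so f = 0.03514.
Total minor-loss coefficient ΣK = 4·0.26 + 2·0.81 = 2.66.
ΔP = [f·L/D + ΣK]·(ρV²/2) = [0.03514·2.28/0.0123 + 2.66]·(1020·3.3²/2) = [6.514 + 2.66]·5554 = 5.095e+04 Pa.
Head loss h_f = ΔP/(ρg) = 5.095e+04/(1020·9.81) = 5.09 m.

h_f ≈ 5.09 m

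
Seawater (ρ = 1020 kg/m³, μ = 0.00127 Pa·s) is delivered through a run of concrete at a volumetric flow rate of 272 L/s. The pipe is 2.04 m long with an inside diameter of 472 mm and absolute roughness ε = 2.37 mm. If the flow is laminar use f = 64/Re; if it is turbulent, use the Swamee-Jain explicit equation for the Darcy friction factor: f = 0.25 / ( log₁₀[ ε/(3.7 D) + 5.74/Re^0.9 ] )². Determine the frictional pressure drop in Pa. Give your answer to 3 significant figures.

ΔP ≈ 163 Pa

Q = 272 L/s = 272/1000 = 0.272 m³/s.
Cross-sectional area A = πD²/4 = π(0.472)²/4 = 0.175 m²; mean velocity V = Q/A = 0.272/0.175 = 1.555 m/s.
Reynolds number Re = ρVD/μ = 1020 · 1.555 · 0.472 / 0.00127 = 5.893e+05.
Re > 4000 → turbulent. Relative roughness ε/D = 0.00237/0.472 = 0.00502. Swamee-Jain: f = 0.25/(log₁₀[0.00502/3.7 + 5.74/5.893e+05^0.9])² = 0.25/(log₁₀[0.00136 + 3.68e-05])² = 0.25/(-2.856)² = 0.03065.
Darcy-Weisbach: ΔP = f(L/D)(ρV²/2) = 0.03065·(2.04/0.472)·(1020·1.555²/2) = 0.03065·4.322·1232 = 163.3 Pa.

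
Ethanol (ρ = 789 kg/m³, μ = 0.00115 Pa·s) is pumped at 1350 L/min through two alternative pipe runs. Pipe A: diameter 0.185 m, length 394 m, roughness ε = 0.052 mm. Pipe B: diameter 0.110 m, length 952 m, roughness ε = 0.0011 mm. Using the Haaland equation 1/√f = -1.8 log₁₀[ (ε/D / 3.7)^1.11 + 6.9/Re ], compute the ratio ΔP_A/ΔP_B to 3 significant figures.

ΔP_A/ΔP_B ≈ 0.0366

Pipe A: V = Q/A = 0.0225/0.02688 = 0.837 m/s; Re = 1.062e+05; ε/D = 0.000281; Haaland → f = 0.01893; ΔP_A = f(L/D)(ρV²/2) = 1.114e+04 Pa.
Pipe B: V = Q/A = 0.0225/0.009503 = 2.368 m/s; Re = 1.787e+05; ε/D = 1e-05; Haaland → f = 0.0159; ΔP_B = f(L/D)(ρV²/2) = 3.043e+05 Pa.
ΔP_A/ΔP_B = 1.114e+04/3.043e+05 = 0.0366.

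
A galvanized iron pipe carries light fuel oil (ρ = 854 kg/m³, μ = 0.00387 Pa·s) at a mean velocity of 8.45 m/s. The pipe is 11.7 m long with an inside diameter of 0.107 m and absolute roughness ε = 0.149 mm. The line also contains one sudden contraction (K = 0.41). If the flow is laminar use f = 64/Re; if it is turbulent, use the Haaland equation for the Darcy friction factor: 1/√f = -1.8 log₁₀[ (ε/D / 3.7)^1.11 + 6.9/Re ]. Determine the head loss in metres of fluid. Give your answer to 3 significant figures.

h_f ≈ 10.4 m

Reynolds number Re = ρVD/μ = 854 · 8.45 · 0.107 / 0.00387 = 1.995e+05.
Re > 4000 → turbulent. Relative roughness ε/D = 0.000149/0.107 = 0.00139. Haaland: 1/√f = -1.8 log₁₀[(0.00139/3.7)^1.11 + 6.9/1.995e+05] = -1.8 log₁₀[0.000158 + 3.46e-05] = 6.687, so f = 0.02236.
Total minor-loss coefficient ΣK = 1·0.41 = 0.41.
ΔP = [f·L/D + ΣK]·(ρV²/2) = [0.02236·11.7/0.107 + 0.41]·(854·8.45²/2) = [2.445 + 0.41]·3.049e+04 = 8.705e+04 Pa.
Head loss h_f = ΔP/(ρg) = 8.705e+04/(854·9.81) = 10.4 m.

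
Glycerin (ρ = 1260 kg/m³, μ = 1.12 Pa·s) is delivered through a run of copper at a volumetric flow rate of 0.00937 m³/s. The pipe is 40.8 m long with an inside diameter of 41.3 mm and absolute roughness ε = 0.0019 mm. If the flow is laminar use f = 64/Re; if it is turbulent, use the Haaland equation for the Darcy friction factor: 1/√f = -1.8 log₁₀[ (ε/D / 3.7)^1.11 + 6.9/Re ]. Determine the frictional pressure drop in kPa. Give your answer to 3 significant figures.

Cross-sectional area A = πD²/4 = π(0.0413)²/4 = 0.00134 m²; mean velocity V = Q/A = 0.00937/0.00134 = 6.994 m/s.
Reynolds number Re = ρVD/μ = 1260 · 6.994 · 0.0413 / 1.12 = 325.
Re < 2300 → laminar flow, so f = 64/Re = 64/325 = 0.1969 (the turbulent correlation is not needed).
Darcy-Weisbach: ΔP = f(L/D)(ρV²/2) = 0.1969·(40.8/0.0413)·(1260·6.994²/2) = 0.1969·987.9·3.082e+04 = 5.996e+06 Pa.
ΔP = 5.996e+06 Pa = 6000 kPa.

ΔP ≈ 6000 kPa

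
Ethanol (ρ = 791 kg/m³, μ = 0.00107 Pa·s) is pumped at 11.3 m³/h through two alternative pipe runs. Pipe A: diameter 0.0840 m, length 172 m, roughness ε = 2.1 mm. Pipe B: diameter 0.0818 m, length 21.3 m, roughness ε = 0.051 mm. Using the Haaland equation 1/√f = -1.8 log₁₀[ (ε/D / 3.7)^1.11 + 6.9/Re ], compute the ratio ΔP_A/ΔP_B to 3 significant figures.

Pipe A: V = Q/A = 0.003139/0.005542 = 0.5664 m/s; Re = 3.517e+04; ε/D = 0.025; Haaland → f = 0.05414; ΔP_A = f(L/D)(ρV²/2) = 1.407e+04 Pa.
Pipe B: V = Q/A = 0.003139/0.005255 = 0.5973 m/s; Re = 3.612e+04; ε/D = 0.000623; Haaland → f = 0.02392; ΔP_B = f(L/D)(ρV²/2) = 878.8 Pa.
ΔP_A/ΔP_B = 1.407e+04/878.8 = 16.0.

ΔP_A/ΔP_B ≈ 16.0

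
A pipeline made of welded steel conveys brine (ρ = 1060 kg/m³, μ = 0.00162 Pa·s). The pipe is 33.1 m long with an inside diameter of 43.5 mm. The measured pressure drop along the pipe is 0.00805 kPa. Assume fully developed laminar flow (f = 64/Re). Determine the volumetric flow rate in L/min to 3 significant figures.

For laminar flow, f = 64/Re with Re = ρVD/μ, so Darcy-Weisbach reduces to ΔP = 32μLV/D². Solving for V: V = ΔP·D²/(32μL) = 8.05·(0.0435)²/(32·0.00162·33.1) = 0.008877 m/s.
Check: Re = ρVD/μ = 1060·0.008877·0.0435/0.00162 = 252.7 < 2300, so the laminar assumption holds.
Q = V·A = 0.008877·(π/4·0.0435²) = 1.319e-05 m³/s = 0.792 L/min.

Q ≈ 0.792 L/min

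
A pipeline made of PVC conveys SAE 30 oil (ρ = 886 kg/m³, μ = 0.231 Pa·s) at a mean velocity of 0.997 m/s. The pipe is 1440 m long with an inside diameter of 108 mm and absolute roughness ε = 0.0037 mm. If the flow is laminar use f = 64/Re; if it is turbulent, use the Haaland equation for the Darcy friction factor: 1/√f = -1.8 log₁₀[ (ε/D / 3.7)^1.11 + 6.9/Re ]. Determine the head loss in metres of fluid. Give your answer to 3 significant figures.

Reynolds number Re = ρVD/μ = 886 · 0.997 · 0.108 / 0.231 = 413.
Re < 2300 → laminar flow, so f = 64/Re = 64/413 = 0.155 (the turbulent correlation is not needed).
Darcy-Weisbach: ΔP = f(L/D)(ρV²/2) = 0.155·(1440/0.108)·(886·0.997²/2) = 0.155·1.333e+04·440.3 = 9.099e+05 Pa.
Head loss h_f = ΔP/(ρg) = 9.099e+05/(886·9.81) = 105 m.

h_f ≈ 105 m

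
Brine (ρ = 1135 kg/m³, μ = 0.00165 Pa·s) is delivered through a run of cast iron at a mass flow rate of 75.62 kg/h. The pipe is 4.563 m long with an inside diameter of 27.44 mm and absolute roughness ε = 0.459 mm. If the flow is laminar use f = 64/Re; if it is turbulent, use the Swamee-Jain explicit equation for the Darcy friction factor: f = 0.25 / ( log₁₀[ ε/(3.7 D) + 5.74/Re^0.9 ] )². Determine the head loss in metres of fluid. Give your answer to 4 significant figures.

h_f ≈ 8.994×10^-4 m

ṁ = 75.62 kg/h = 75.62/3600 = 0.02101 kg/s.
A = πD²/4 = π(0.02744)²/4 = 0.0005914 m²; mean velocity V = ṁ/(ρA) = 0.02101/(1135 · 0.0005914) = 0.0313 m/s.
Reynolds number Re = ρVD/μ = 1135 · 0.0313 · 0.02744 / 0.00165 = 590.7.
Re < 2300 → laminar flow, so f = 64/Re = 64/590.7 = 0.1083 (the turbulent correlation is not needed).
Darcy-Weisbach: ΔP = f(L/D)(ρV²/2) = 0.1083·(4.563/0.02744)·(1135·0.0313²/2) = 0.1083·166.3·0.5558 = 10.01 Pa.
Head loss h_f = ΔP/(ρg) = 10.01/(1135·9.81) = 8.994×10^-4 m.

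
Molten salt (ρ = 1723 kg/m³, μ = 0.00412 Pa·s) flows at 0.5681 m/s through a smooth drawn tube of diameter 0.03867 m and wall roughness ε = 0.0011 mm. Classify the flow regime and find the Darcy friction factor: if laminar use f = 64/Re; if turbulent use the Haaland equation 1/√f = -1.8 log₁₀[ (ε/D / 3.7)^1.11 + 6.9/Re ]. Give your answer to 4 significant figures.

f ≈ 0.03164

Re = ρVD/μ = 1723·0.5681·0.03867/0.00412 = 9187.
Re > 4000 → turbulent. ε/D = 1.1e-06/0.03867 = 2.84e-05; Haaland: 1/√f = -1.8 log₁₀[2.11e-06 + 0.000751] = 5.622, so f = 0.03164.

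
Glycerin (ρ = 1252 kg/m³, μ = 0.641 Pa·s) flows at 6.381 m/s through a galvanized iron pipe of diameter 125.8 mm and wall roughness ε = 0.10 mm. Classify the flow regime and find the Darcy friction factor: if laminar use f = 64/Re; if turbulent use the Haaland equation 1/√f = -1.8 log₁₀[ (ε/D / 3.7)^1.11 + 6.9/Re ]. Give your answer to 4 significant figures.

Re = ρVD/μ = 1252·6.381·0.1258/0.641 = 1568.
Re < 2300 → laminar, so f = 64/Re = 0.04082 (roughness is irrelevant in laminar flow).

f ≈ 0.04082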